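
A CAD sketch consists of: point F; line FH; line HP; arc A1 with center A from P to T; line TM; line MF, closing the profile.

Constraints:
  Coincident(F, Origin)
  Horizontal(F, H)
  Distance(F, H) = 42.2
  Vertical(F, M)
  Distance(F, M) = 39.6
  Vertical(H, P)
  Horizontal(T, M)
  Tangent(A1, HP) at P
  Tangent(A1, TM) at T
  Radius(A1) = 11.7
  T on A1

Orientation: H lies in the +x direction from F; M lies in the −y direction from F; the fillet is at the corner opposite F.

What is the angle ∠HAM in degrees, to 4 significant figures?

133.7°

F and M share the same x with |FM| = 39.6 and M on the −y side, so M = (0.000, -39.60). The virtual corner opposite F is at (42.20, -39.60). A1 meets HP tangentially, so AP is at right angles to HP and since A1 is tangent to TM there, AT ⟂ TM, with radius 11.7, so the center A sits 11.7 in from both sides at A = (30.50, -27.90). Then cos ∠HAM = AH·AM / (|AH||AM|), giving 133.7°.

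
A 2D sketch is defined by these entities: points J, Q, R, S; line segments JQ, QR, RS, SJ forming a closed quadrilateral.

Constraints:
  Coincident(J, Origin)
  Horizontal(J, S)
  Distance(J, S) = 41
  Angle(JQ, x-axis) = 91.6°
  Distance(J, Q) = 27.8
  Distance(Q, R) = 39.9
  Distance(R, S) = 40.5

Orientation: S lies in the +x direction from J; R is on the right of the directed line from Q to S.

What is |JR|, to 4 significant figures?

12.21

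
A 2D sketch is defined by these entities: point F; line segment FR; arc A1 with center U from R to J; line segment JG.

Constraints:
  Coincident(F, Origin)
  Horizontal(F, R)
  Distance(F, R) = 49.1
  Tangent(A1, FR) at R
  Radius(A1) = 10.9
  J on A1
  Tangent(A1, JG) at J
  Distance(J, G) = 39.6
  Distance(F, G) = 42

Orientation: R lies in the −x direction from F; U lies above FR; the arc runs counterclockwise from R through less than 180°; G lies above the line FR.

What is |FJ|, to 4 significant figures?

40.31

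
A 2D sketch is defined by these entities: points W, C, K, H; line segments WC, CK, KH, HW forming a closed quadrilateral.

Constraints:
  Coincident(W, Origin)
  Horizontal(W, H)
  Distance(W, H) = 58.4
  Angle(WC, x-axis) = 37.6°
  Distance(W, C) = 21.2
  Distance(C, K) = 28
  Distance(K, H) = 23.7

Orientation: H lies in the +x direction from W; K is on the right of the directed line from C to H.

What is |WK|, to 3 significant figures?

36.7

W is at the origin; WH is horizontal with |WH| = 58.4 and H in +x, so H = (58.4, 0). WC runs at 37.6° with |WC| = 21.2, so C = (16.8, 12.9). K is determined by |CK| = 28.0 and |KH| = 23.7 together: it lies at the intersection of circle(C, 28.0) and circle(H, 23.7). With |CH| = 43.6, the foot of the radical line on CH is 24.3 from C and the perpendicular offset is √(28.0² − 24.3²) = 13.8. Taking the right-of-CH solution: K = (35.9, -7.51).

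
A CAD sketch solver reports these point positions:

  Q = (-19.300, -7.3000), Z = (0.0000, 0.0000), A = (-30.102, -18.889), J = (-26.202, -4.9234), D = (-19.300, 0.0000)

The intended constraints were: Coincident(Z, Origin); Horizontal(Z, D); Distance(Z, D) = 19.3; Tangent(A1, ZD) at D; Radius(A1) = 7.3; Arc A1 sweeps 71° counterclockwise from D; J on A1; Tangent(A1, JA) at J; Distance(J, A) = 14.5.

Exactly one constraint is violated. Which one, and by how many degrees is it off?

Tangent(A1, JA) at J — off by 3.40°.

Z = (0.00, 0.00) ✓; Z.y = 0.00, D.y = 0.00 ✓; |ZD| = 19.30 ✓; ∠(QD, DZ) = 90.00° ✓; |QD| = 7.300 ✓; bearing(Q→J) − bearing(Q→D) = 71.00° ✓; |QJ| = 7.300 ✓; ∠(QJ, JA) = 86.60° ✗; |JA| = 14.50 ✓.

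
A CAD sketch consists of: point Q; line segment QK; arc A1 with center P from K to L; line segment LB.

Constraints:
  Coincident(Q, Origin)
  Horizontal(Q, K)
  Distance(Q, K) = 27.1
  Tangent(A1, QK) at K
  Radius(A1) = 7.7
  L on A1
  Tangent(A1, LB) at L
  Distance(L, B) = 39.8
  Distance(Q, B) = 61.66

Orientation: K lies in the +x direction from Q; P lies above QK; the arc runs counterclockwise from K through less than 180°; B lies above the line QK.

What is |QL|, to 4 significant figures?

35.27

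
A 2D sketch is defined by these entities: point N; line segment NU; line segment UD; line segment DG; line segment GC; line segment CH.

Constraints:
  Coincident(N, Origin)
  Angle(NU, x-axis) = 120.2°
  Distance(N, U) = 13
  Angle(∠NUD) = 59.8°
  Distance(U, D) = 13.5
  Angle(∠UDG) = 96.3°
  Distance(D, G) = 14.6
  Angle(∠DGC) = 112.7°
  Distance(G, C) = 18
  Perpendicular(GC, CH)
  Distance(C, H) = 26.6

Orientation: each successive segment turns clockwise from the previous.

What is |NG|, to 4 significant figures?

9.168

∠NUD = 59.8° gives UD at 0.000° from the x-axis; with |UD| = 13.5, D = (6.961, 11.24). ∠UDG = 96.3° gives DG at -83.70° from the x-axis; with |DG| = 14.6, G = (8.563, -3.276). Then |NG| = |G − N| = 9.168.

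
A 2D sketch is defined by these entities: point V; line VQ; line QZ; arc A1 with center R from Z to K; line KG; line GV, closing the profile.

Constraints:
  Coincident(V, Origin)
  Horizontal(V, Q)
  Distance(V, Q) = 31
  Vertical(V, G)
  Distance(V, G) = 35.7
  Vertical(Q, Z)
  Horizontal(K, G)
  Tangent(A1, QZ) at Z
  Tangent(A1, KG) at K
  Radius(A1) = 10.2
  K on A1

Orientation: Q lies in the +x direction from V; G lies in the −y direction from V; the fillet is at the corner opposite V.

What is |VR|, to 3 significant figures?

32.9

V and G share the same x with |VG| = 35.7 and G on the −y side, so G = (0.00, -35.7). The virtual corner opposite V is at (31.0, -35.7). Since A1 is tangent to QZ there, RZ ⟂ QZ and A1 meets KG tangentially, so RK is at right angles to KG, with radius 10.2, so the center R sits 10.2 in from both sides at R = (20.8, -25.5). Then |VR| = |R − V| = 32.9.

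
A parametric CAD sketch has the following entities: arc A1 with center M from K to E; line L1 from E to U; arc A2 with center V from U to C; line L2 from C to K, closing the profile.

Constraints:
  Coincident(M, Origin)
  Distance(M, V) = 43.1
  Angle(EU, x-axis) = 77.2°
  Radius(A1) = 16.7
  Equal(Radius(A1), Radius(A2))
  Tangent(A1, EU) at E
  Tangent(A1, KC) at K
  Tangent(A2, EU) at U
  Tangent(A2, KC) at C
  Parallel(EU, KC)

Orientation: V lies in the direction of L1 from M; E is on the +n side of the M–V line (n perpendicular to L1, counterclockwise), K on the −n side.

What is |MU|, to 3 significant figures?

46.2

The slot axis is L1's direction at 77.2°, so u = (cos 77.2°, sin 77.2°) = (0.222, 0.975) and n = (−sin 77.2°, cos 77.2°) = (-0.975, 0.222). M is at the origin and V lies 43.1 along u from M, so V = 43.1·u = (9.55, 42.0). Tangency of A1 to both parallel lines with radius 16.7 puts E and K at M ± 16.7·n: E = (-16.3, 3.70), K = (16.3, -3.70). Equal radii place U and C the same way about V: U = V + 16.7·n = (-6.74, 45.7), C = V − 16.7·n = (25.8, 38.3). Then |MU| = |U − M| = 46.2.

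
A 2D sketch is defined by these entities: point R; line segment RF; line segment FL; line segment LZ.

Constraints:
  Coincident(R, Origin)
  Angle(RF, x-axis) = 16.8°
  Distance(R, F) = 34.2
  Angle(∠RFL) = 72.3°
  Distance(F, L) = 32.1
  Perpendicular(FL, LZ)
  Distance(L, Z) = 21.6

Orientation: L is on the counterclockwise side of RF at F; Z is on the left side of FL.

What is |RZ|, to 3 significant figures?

24.3

R is at the origin; RF runs at 16.8° with length 34.2, so F = 34.2·(cos 16.8°, sin 16.8°) = (32.7, 9.88). ∠RFL = 72.3°, so FL runs at 16.8° + (180° − 72.3°) = 124° from the x-axis; with |FL| = 32.1, L = F + 32.1·(cos 124°, sin 124°) = (14.6, 36.3). FL ⟂ LZ; with |LZ| = 21.6 on the left of FL, Z = L + 21.6·(-0.824, -0.566) = (-3.24, 24.1). Then |RZ| = |Z − R| = 24.3.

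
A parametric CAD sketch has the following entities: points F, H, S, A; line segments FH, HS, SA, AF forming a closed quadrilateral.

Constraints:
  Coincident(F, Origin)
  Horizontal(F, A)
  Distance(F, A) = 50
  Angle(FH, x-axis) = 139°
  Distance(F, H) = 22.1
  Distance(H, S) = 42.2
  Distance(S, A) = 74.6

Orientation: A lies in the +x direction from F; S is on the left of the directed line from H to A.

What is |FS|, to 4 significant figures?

53.93

Checks: |HS| = 42.20 ✓; |SA| = 74.60 ✓.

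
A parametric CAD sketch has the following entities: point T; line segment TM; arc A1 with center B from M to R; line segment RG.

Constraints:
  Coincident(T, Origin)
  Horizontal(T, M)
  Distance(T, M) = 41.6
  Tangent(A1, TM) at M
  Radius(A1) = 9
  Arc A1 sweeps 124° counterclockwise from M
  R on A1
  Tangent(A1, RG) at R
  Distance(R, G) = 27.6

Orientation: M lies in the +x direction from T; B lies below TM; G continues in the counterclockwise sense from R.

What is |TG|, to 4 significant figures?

61.81

On A1, M sits at bearing 90° from B; a 124° counterclockwise sweep puts R at bearing 214°, so R = B + 9.0·(cos 214°, sin 214°) = (34.14, -14.03). The tangent condition forces BR to be normal to RG, so RG runs along (−sin 214°, cos 214°); with |RG| = 27.6, G = (49.57, -36.91). Then |TG| = |G − T| = 61.81.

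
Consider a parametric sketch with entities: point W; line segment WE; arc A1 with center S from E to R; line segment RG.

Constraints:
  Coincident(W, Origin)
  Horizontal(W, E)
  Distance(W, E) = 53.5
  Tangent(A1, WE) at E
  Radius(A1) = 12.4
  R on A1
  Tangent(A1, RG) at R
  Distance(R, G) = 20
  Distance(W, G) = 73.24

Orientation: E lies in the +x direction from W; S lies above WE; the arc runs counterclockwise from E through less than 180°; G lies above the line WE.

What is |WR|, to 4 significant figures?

67.09

W is at the origin; WE is horizontal with |WE| = 53.5 and E on the +x side, so E = (53.50, 0.000). Since A1 is tangent to WE there, SE ⟂ WE, so S = E + (0, 12.4) = (53.50, 12.40). Since SR ⟂ RG (tangency), |SG| = √(12.4² + 20.0²) = 23.53 regardless of where R sits on A1. So G lies on both circle(W, 73.24) and circle(S, 23.53); the above-WE intersection is G = (65.59, 32.59). R is the foot of the tangent from G: R = (65.90, 12.59).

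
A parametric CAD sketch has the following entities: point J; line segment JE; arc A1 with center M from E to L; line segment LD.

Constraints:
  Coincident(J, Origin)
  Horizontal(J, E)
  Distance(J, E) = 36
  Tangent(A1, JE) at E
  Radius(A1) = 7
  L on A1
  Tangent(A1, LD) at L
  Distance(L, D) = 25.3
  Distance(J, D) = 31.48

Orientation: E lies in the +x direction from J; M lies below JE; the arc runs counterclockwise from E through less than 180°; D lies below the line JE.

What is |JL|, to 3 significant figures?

30.1

J is at the origin; J and E share the same y with |JE| = 36.0 and E on the +x side, so E = (36.0, 0.00). Since A1 is tangent to JE there, ME ⟂ JE, so M = E + (0, -7) = (36.0, -7.00). Since ML ⟂ LD (tangency), |MD| = √(7.0² + 25.3²) = 26.3 regardless of where L sits on A1. So D lies on both circle(J, 31.48) and circle(M, 26.3); the below-JE intersection is D = (17.8, -25.9). L is the foot of the tangent from D: L = (29.8, -3.68).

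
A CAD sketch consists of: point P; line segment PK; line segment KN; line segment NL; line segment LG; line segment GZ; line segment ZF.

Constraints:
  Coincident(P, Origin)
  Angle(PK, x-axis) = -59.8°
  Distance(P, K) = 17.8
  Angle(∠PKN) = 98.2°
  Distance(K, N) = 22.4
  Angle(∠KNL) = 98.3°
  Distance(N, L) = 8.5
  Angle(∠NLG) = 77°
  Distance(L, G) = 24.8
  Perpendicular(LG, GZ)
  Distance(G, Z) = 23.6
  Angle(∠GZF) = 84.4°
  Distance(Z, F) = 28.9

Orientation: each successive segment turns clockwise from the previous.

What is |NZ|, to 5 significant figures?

27.541

P is at the origin; PK runs at -59.8° with length 17.8, so K = (8.9538, -15.384). ∠PKN = 98.2° gives KN at -141.60° from the x-axis; with |KN| = 22.4, N = (-8.6010, -29.298). ∠KNL = 98.3° gives NL at 136.70° from the x-axis; with |NL| = 8.5, L = (-14.787, -23.468). ∠NLG = 77.0° gives LG at 33.700° from the x-axis; with |LG| = 24.8, G = (5.8454, -9.7082). LG is perpendicular to GZ, so GZ runs at -56.300°; with |GZ| = 23.6, Z = (18.940, -29.342). Then |NZ| = |Z − N| = 27.541.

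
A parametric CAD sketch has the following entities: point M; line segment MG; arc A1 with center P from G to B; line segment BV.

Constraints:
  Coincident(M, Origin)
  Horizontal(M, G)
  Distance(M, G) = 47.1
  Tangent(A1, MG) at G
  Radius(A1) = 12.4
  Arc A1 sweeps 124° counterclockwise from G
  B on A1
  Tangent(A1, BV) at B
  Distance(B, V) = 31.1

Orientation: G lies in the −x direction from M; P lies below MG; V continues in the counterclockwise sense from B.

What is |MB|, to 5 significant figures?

60.550

The tangent condition forces PG to be normal to MG, so P = G + (0, -12.4) = (-47.100, -12.400). On A1, G sits at bearing 90° from P; a 124° counterclockwise sweep puts B at bearing 214°, so B = P + 12.4·(cos 214°, sin 214°) = (-57.380, -19.334). Then |MB| = |B − M| = 60.550.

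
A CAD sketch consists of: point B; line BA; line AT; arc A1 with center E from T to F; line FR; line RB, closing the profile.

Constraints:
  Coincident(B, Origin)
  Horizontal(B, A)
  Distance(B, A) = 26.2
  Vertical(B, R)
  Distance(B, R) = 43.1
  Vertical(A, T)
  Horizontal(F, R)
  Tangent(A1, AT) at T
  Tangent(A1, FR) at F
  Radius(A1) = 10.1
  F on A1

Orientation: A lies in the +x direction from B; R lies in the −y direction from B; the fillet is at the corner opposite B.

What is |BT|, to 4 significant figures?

42.14

B is at the origin; B and A share the same y with |BA| = 26.2 and A on the +x side, so A = (26.20, 0.000). B and R share the same x with |BR| = 43.1 and R on the −y side, so R = (0.000, -43.10). The virtual corner opposite B is at (26.20, -43.10). The tangent condition forces ET to be normal to AT and since A1 is tangent to FR there, EF ⟂ FR, with radius 10.1, so the center E sits 10.1 in from both sides at E = (16.10, -33.00). That places the tangent points at T = (26.20, -33.00) on AT and F = (16.10, -43.10) on FR. Then |BT| = |T − B| = 42.14.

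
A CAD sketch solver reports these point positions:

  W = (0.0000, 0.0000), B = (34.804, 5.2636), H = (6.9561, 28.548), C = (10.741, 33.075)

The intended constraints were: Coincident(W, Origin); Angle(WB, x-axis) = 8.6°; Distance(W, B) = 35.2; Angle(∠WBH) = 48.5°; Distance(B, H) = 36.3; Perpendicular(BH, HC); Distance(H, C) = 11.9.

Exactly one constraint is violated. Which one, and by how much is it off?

Distance(H, C) = 11.9 — off by 6.00.

W = (0.00, 0.00) ✓; WB at 8.600° ✓; |WB| = 35.20 ✓; ∠WBH = 48.50° ✓; |BH| = 36.30 ✓; ∠(BH, HC) = 90.00° ✓; |HC| = 5.901 ✗.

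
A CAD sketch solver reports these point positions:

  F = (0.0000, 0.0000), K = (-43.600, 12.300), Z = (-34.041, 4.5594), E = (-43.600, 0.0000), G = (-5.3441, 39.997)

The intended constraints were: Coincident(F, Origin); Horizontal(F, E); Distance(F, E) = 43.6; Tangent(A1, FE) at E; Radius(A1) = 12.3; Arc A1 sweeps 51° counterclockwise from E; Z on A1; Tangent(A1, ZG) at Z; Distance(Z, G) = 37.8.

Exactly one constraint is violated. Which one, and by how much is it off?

Distance(Z, G) = 37.8 — off by 7.80.

F = (0.00, 0.00) ✓; F.y = 0.00, E.y = 0.00 ✓; |FE| = 43.60 ✓; ∠(KE, EF) = 90.00° ✓; |KE| = 12.30 ✓; bearing(K→Z) − bearing(K→E) = 51.00° ✓; |KZ| = 12.30 ✓; ∠(KZ, ZG) = 90.00° ✓; |ZG| = 45.60 ✗.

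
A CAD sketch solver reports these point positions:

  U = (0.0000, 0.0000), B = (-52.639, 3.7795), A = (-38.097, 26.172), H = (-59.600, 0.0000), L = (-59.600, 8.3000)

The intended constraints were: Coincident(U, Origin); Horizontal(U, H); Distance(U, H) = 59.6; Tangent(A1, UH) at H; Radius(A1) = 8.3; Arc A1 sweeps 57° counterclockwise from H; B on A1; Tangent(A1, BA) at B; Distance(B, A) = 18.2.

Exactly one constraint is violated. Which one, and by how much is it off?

Distance(B, A) = 18.2 — off by 8.50.

U = (0.00, 0.00) ✓; U.y = 0.00, H.y = 0.00 ✓; |UH| = 59.60 ✓; ∠(LH, HU) = 90.00° ✓; |LH| = 8.300 ✓; bearing(L→B) − bearing(L→H) = 57.00° ✓; |LB| = 8.300 ✓; ∠(LB, BA) = 90.00° ✓; |BA| = 26.70 ✗.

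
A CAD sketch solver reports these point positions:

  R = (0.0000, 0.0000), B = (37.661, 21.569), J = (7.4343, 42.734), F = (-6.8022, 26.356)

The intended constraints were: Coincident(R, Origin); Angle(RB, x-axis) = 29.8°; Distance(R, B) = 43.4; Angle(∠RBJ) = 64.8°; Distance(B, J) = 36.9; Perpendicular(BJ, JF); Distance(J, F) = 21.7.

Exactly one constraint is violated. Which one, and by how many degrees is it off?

Perpendicular(BJ, JF) — off by 6.00°.

R = (0.00, 0.00) ✓; RB at 29.80° ✓; |RB| = 43.40 ✓; ∠RBJ = 64.80° ✓; |BJ| = 36.90 ✓; ∠(BJ, JF) = 84.00° ✗; |JF| = 21.70 ✓.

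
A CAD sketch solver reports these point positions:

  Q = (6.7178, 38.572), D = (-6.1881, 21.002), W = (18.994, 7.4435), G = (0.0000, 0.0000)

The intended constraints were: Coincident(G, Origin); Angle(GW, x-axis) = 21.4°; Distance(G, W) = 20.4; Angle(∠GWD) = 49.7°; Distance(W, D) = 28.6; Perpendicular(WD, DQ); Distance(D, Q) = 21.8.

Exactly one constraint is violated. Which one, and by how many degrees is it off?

Perpendicular(WD, DQ) — off by 8.00°.

G = (0.00, 0.00) ✓; GW at 21.40° ✓; |GW| = 20.40 ✓; ∠GWD = 49.70° ✓; |WD| = 28.60 ✓; ∠(WD, DQ) = 98.00° ✗; |DQ| = 21.80 ✓.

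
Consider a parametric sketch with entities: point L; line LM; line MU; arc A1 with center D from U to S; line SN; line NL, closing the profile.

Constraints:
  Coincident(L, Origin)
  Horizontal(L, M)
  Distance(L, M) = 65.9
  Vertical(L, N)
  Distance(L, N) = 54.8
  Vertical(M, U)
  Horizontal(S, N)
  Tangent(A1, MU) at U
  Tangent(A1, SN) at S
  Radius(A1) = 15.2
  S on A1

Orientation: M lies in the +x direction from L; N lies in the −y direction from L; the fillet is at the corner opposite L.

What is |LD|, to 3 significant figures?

64.3

L is at the origin; L and M share the same y with |LM| = 65.9 and M on the +x side, so M = (65.9, 0.00). LN is vertical with |LN| = 54.8 and N on the −y side, so N = (0.00, -54.8). The virtual corner opposite L is at (65.9, -54.8). Tangency of A1 to MU means the radius DU is perpendicular to MU and since A1 is tangent to SN there, DS ⟂ SN, with radius 15.2, so the center D sits 15.2 in from both sides at D = (50.7, -39.6). Then |LD| = |D − L| = 64.3.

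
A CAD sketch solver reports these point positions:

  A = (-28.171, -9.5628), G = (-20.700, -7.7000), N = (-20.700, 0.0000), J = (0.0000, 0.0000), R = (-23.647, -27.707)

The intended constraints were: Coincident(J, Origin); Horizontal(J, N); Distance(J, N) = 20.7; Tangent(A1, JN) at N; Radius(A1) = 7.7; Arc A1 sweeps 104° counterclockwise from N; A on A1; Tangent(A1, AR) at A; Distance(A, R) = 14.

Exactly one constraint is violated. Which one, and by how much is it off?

Distance(A, R) = 14 — off by 4.70.

J = (0.00, 0.00) ✓; J.y = 0.00, N.y = 0.00 ✓; |JN| = 20.70 ✓; ∠(GN, NJ) = 90.00° ✓; |GN| = 7.700 ✓; bearing(G→A) − bearing(G→N) = 104.0° ✓; |GA| = 7.700 ✓; ∠(GA, AR) = 90.00° ✓; |AR| = 18.70 ✗.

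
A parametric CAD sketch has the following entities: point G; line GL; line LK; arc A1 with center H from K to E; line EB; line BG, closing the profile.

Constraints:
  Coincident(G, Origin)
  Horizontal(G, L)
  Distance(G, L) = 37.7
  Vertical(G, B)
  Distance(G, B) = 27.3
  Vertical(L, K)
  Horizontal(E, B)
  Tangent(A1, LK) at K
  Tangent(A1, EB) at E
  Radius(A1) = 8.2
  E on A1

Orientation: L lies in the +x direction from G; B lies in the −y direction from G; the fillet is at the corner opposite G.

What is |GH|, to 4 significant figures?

35.14

G is at the origin; G and L share the same y with |GL| = 37.7 and L on the +x side, so L = (37.70, 0.000). G and B share the same x with |GB| = 27.3 and B on the −y side, so B = (0.000, -27.30). The virtual corner opposite G is at (37.70, -27.30). The tangent condition forces HK to be normal to LK and the tangent condition forces HE to be normal to EB, with radius 8.2, so the center H sits 8.2 in from both sides at H = (29.50, -19.10). Then |GH| = |H − G| = 35.14.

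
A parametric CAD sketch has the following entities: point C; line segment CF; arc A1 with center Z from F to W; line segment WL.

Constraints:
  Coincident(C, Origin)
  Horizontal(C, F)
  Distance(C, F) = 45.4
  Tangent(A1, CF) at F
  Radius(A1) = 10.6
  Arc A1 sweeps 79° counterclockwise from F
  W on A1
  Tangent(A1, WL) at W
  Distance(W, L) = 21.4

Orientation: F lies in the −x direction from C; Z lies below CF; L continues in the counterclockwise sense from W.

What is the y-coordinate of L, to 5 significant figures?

-29.584

On A1, F sits at bearing 90° from Z; a 79° counterclockwise sweep puts W at bearing 169°, so W = Z + 10.6·(cos 169°, sin 169°) = (-55.805, -8.5774). A1 meets WL tangentially, so ZW is at right angles to WL, so WL runs along (−sin 169°, cos 169°); with |WL| = 21.4, L = (-59.889, -29.584). So L.y = -29.584.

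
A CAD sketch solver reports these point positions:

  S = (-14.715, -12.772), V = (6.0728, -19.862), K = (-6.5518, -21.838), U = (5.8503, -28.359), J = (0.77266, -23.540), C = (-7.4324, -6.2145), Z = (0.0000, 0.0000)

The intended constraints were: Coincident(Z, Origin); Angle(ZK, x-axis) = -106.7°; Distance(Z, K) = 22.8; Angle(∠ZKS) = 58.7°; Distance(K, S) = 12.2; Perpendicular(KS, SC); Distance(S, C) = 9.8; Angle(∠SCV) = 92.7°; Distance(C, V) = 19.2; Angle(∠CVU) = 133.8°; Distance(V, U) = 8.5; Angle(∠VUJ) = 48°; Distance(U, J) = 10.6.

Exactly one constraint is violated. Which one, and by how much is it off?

Distance(U, J) = 10.6 — off by 3.60.

Z = (0.00, 0.00) ✓; ZK at -106.7° ✓; |ZK| = 22.80 ✓; ∠ZKS = 58.70° ✓; |KS| = 12.20 ✓; ∠(KS, SC) = 90.00° ✓; |SC| = 9.800 ✓; ∠SCV = 92.70° ✓; |CV| = 19.20 ✓; ∠CVU = 133.8° ✓; |VU| = 8.500 ✓; ∠VUJ = 48.00° ✓; |UJ| = 7.000 ✗.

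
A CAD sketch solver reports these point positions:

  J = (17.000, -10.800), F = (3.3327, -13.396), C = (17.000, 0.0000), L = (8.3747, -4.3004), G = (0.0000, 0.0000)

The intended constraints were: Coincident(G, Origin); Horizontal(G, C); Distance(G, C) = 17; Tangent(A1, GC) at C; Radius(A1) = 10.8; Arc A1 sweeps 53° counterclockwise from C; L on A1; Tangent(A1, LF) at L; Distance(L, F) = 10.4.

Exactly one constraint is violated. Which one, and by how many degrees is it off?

Tangent(A1, LF) at L — off by 8.00°.

G = (0.00, 0.00) ✓; G.y = 0.00, C.y = 0.00 ✓; |GC| = 17.00 ✓; ∠(JC, CG) = 90.00° ✓; |JC| = 10.80 ✓; bearing(J→L) − bearing(J→C) = 53.00° ✓; |JL| = 10.80 ✓; ∠(JL, LF) = 82.00° ✗; |LF| = 10.40 ✓.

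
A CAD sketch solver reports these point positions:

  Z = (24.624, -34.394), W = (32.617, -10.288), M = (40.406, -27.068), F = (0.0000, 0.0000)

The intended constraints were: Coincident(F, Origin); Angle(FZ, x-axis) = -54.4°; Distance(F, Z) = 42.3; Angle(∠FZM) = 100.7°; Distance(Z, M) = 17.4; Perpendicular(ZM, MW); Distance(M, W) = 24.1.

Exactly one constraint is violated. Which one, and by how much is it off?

Distance(M, W) = 24.1 — off by 5.60.

F = (0.00, 0.00) ✓; FZ at -54.40° ✓; |FZ| = 42.30 ✓; ∠FZM = 100.7° ✓; |ZM| = 17.40 ✓; ∠(ZM, MW) = 90.00° ✓; |MW| = 18.50 ✗.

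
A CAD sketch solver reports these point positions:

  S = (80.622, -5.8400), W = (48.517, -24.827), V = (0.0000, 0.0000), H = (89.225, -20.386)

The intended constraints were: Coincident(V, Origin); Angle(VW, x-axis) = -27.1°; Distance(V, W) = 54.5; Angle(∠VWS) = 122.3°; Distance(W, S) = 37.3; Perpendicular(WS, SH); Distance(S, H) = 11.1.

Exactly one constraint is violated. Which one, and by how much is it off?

Distance(S, H) = 11.1 — off by 5.80.

V = (0.00, 0.00) ✓; VW at -27.10° ✓; |VW| = 54.50 ✓; ∠VWS = 122.3° ✓; |WS| = 37.30 ✓; ∠(WS, SH) = 90.00° ✓; |SH| = 16.90 ✗.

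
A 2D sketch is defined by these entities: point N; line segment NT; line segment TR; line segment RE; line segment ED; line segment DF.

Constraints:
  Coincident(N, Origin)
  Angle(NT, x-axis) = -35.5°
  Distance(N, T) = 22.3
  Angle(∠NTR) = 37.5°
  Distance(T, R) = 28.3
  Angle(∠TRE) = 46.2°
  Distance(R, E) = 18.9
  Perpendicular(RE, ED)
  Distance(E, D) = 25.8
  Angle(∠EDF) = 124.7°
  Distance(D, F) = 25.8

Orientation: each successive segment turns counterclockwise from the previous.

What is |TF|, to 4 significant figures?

29.70

N is at the origin; NT runs at -35.5° with length 22.3, so T = (18.15, -12.95). ∠NTR = 37.5° gives TR at 107.0° from the x-axis; with |TR| = 28.3, R = (9.881, 14.11). ∠TRE = 46.2° gives RE at -119.2° from the x-axis; with |RE| = 18.9, E = (0.6601, -2.384). The perpendicularity gives ED at right angles to RE, so ED runs at -29.20°; with |ED| = 25.8, D = (23.18, -14.97). ∠EDF = 124.7° gives DF at 26.10° from the x-axis; with |DF| = 25.8, F = (46.35, -3.621). Then |TF| = |F − T| = 29.70.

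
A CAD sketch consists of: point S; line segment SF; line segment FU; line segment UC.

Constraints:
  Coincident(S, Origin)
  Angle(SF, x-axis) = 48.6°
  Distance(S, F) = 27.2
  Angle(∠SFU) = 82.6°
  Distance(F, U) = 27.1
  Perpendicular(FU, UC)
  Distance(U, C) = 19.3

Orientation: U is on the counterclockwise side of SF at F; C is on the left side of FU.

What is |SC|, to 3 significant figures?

24.8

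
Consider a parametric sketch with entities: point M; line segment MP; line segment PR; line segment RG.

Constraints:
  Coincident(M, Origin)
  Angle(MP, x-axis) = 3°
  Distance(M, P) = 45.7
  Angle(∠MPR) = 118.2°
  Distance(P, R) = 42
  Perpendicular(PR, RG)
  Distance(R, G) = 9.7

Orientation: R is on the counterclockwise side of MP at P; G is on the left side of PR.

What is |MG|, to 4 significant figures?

70.56

M is at the origin; MP runs at 3.0° with length 45.7, so P = 45.7·(cos 3.0°, sin 3.0°) = (45.64, 2.392). ∠MPR = 118.2°, so PR runs at 3.0° + (180° − 118.2°) = 64.80° from the x-axis; with |PR| = 42.0, R = P + 42.0·(cos 64.80°, sin 64.80°) = (63.52, 40.39). The perpendicularity gives RG at right angles to PR; with |RG| = 9.7 on the left of PR, G = R + 9.7·(-0.9048, 0.4258) = (54.74, 44.52). Then |MG| = |G − M| = 70.56.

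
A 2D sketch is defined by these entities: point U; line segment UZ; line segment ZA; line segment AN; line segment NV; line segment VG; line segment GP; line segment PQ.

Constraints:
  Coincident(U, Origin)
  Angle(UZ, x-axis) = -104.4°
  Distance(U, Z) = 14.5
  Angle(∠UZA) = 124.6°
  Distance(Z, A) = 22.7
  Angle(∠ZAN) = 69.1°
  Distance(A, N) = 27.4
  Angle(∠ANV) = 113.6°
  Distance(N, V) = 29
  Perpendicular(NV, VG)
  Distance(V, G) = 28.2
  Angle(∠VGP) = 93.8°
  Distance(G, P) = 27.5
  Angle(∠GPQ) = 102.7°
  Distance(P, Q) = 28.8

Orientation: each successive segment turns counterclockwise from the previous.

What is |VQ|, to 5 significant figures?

35.701

U is at the origin; UZ runs at -104.4° with length 14.5, so Z = (-3.6060, -14.044). ∠UZA = 124.6° gives ZA at -49.000° from the x-axis; with |ZA| = 22.7, A = (11.287, -31.176). ∠ZAN = 69.1° gives AN at 61.900° from the x-axis; with |AN| = 27.4, N = (24.192, -7.0061). ∠ANV = 113.6° gives NV at 128.30° from the x-axis; with |NV| = 29.0, V = (6.2187, 15.752). NV is perpendicular to VG, so VG runs at -141.70°; with |VG| = 28.2, G = (-15.912, -1.7253). ∠VGP = 93.8° gives GP at -55.500° from the x-axis; with |GP| = 27.5, P = (-0.33585, -24.389). ∠GPQ = 102.7° gives PQ at 21.800° from the x-axis; with |PQ| = 28.8, Q = (26.405, -13.693). Then |VQ| = |Q − V| = 35.701.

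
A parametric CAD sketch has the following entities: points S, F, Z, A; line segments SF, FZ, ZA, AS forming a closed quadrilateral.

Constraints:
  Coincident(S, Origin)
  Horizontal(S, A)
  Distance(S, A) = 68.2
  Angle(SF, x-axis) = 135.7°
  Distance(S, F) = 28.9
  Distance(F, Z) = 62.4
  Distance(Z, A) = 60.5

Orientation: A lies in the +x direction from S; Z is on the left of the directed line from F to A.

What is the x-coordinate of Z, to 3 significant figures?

34.1

S is at the origin; S and A share the same y with |SA| = 68.2 and A in +x, so A = (68.2, 0). SF runs at 135.7° with |SF| = 28.9, so F = (-20.7, 20.2). Z is determined by |FZ| = 62.4 and |ZA| = 60.5 together: it lies at the intersection of circle(F, 62.4) and circle(A, 60.5). With |FA| = 91.1, the foot of the radical line on FA is 46.9 from F and the perpendicular offset is √(62.4² − 46.9²) = 41.2. Taking the left-of-FA solution: Z = (34.1, 50.0).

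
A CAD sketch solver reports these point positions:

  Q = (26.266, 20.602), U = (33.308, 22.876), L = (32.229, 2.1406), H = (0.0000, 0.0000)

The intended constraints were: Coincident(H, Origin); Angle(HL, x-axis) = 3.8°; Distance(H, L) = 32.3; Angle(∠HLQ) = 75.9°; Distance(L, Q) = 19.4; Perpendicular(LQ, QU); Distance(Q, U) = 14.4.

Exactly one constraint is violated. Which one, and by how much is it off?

Distance(Q, U) = 14.4 — off by 7.00.

H = (0.00, 0.00) ✓; HL at 3.800° ✓; |HL| = 32.30 ✓; ∠HLQ = 75.90° ✓; |LQ| = 19.40 ✓; ∠(LQ, QU) = 90.00° ✓; |QU| = 7.400 ✗.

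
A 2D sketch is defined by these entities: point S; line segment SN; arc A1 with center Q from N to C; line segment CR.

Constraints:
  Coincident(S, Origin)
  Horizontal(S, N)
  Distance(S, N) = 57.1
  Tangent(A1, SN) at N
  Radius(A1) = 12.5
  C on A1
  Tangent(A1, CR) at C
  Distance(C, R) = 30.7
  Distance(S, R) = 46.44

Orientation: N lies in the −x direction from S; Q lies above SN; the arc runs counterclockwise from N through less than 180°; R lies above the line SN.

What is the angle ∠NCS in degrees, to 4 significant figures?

140.6°

Checks: S = (0.00, 0.00) ✓; |QN| = 12.50 ✓; |QC| = 12.50 ✓; ∠(QC, CR) = 90.00° ✓; |CR| = 30.70 ✓; |SR| = 46.44 ✓.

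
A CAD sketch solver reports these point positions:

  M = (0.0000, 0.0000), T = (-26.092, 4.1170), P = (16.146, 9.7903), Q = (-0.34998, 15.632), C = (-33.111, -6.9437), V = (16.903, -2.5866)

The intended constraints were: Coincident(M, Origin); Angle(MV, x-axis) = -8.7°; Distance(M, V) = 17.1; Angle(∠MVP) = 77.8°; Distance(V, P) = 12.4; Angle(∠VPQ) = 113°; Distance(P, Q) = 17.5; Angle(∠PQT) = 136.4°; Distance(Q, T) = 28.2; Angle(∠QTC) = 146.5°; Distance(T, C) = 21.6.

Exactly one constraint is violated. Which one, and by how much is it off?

Distance(T, C) = 21.6 — off by 8.50.

M = (0.00, 0.00) ✓; MV at -8.700° ✓; |MV| = 17.10 ✓; ∠MVP = 77.80° ✓; |VP| = 12.40 ✓; ∠VPQ = 113.0° ✓; |PQ| = 17.50 ✓; ∠PQT = 136.4° ✓; |QT| = 28.20 ✓; ∠QTC = 146.5° ✓; |TC| = 13.10 ✗.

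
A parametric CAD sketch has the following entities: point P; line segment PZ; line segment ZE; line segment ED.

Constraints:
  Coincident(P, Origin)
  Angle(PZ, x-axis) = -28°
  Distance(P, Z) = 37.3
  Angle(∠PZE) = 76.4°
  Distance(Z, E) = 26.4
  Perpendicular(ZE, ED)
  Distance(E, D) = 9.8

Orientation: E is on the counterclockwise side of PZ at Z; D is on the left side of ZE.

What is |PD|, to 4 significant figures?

31.79

P is at the origin; PZ runs at -28.0° with length 37.3, so Z = 37.3·(cos -28.0°, sin -28.0°) = (32.93, -17.51). ∠PZE = 76.4°, so ZE runs at -28.0° + (180° − 76.4°) = 75.60° from the x-axis; with |ZE| = 26.4, E = Z + 26.4·(cos 75.60°, sin 75.60°) = (39.50, 8.059). ZE ⟂ ED; with |ED| = 9.8 on the left of ZE, D = E + 9.8·(-0.9686, 0.2487) = (30.01, 10.50). Then |PD| = |D − P| = 31.79.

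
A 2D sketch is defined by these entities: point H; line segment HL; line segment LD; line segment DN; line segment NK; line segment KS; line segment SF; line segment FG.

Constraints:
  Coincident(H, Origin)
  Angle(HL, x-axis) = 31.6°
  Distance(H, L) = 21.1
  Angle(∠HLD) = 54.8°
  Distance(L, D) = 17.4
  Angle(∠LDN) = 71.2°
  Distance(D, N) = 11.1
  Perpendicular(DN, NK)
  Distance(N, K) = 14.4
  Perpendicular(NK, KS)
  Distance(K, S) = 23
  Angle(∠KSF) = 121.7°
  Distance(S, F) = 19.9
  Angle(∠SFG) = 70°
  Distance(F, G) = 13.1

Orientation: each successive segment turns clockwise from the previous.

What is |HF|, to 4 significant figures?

40.41

H is at the origin; HL runs at 31.6° with length 21.1, so L = (17.97, 11.06). ∠HLD = 54.8° gives LD at -93.60° from the x-axis; with |LD| = 17.4, D = (16.88, -6.310). ∠LDN = 71.2° gives DN at 157.6° from the x-axis; with |DN| = 11.1, N = (6.616, -2.080). DN is perpendicular to NK, so NK runs at 67.60°; with |NK| = 14.4, K = (12.10, 11.23). The perpendicularity gives KS at right angles to NK, so KS runs at -22.40°; with |KS| = 23.0, S = (33.37, 2.469). ∠KSF = 121.7° gives SF at -80.70° from the x-axis; with |SF| = 19.9, F = (36.58, -17.17). Then |HF| = |F − H| = 40.41.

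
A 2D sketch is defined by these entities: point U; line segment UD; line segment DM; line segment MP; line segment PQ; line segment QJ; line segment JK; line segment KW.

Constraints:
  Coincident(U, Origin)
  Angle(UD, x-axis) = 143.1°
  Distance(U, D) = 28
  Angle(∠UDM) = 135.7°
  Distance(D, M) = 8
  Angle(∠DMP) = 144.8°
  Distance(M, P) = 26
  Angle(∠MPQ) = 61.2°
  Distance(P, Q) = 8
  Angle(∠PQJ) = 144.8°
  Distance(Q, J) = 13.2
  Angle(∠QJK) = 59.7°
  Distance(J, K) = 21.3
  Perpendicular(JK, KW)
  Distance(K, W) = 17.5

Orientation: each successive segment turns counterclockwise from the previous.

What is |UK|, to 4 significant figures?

46.91

∠PQJ = 144.8° gives QJ at 16.60° from the x-axis; with |QJ| = 13.2, J = (-29.23, -0.5980). ∠QJK = 59.7° gives JK at 136.9° from the x-axis; with |JK| = 21.3, K = (-44.78, 13.96). Then |UK| = |K − U| = 46.91.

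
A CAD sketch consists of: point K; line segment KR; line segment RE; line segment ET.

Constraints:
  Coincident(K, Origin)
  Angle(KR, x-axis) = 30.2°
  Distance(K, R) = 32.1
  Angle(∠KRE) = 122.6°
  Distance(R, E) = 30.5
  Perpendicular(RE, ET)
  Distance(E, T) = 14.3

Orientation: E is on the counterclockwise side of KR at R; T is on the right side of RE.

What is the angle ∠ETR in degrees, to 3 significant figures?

64.9°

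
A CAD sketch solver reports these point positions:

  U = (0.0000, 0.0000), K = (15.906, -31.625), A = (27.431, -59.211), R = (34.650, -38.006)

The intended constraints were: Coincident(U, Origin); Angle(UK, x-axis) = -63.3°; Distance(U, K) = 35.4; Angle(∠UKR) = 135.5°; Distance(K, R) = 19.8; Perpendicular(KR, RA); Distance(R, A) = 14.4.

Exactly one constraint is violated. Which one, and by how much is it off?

Distance(R, A) = 14.4 — off by 8.00.

U = (0.00, 0.00) ✓; UK at -63.30° ✓; |UK| = 35.40 ✓; ∠UKR = 135.5° ✓; |KR| = 19.80 ✓; ∠(KR, RA) = 90.00° ✓; |RA| = 22.40 ✗.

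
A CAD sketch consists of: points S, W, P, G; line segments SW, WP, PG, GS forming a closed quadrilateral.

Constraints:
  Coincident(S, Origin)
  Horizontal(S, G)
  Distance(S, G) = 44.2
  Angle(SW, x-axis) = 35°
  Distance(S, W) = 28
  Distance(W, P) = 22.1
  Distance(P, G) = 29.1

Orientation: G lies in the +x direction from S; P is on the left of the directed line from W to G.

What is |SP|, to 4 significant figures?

50.10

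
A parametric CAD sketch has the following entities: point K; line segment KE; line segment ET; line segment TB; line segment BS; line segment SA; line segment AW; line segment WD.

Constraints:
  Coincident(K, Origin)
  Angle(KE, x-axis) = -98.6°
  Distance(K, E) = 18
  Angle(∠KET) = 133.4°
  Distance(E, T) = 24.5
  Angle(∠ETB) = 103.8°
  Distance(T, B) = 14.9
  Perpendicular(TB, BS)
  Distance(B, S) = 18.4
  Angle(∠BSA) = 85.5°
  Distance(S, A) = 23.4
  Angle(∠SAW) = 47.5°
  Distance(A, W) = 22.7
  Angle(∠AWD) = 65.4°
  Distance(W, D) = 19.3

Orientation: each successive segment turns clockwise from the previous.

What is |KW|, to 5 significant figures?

38.080

∠BSA = 85.5° gives SA at -45.900° from the x-axis; with |SA| = 23.4, A = (-5.5339, -24.929). ∠SAW = 47.5° gives AW at -178.40° from the x-axis; with |AW| = 22.7, W = (-28.225, -25.562). Then |KW| = |W − K| = 38.080.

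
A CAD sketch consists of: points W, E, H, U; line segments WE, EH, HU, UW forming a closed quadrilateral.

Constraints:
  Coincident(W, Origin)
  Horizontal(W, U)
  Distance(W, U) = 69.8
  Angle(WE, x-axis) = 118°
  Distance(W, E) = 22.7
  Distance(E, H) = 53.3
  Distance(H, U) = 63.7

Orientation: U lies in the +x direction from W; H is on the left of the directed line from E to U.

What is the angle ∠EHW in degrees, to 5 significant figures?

21.671°

Checks: W.y = 0.00, U.y = 0.00 ✓; |EH| = 53.30 ✓; |HU| = 63.70 ✓.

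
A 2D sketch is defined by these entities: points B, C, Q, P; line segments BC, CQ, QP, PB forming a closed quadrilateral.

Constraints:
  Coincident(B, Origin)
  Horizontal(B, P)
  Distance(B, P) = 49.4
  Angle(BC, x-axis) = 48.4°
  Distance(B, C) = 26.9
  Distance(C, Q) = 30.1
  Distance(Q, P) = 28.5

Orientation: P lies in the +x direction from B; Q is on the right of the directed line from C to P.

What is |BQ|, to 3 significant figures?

24.5

Checks: |CQ| = 30.10 ✓; |QP| = 28.50 ✓.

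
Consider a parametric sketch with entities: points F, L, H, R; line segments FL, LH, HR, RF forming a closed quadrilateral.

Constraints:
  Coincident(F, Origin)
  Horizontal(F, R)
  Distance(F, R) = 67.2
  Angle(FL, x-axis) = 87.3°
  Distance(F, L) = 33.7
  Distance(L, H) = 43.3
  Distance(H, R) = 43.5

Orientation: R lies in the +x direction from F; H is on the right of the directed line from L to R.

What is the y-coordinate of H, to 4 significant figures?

-3.482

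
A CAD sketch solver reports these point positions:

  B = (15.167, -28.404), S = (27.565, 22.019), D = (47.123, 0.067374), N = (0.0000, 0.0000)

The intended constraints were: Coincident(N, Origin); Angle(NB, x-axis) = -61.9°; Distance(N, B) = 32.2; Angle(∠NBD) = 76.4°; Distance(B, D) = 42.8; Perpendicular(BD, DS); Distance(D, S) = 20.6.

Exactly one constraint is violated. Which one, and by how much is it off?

Distance(D, S) = 20.6 — off by 8.80.

N = (0.00, 0.00) ✓; NB at -61.90° ✓; |NB| = 32.20 ✓; ∠NBD = 76.40° ✓; |BD| = 42.80 ✓; ∠(BD, DS) = 90.00° ✓; |DS| = 29.40 ✗.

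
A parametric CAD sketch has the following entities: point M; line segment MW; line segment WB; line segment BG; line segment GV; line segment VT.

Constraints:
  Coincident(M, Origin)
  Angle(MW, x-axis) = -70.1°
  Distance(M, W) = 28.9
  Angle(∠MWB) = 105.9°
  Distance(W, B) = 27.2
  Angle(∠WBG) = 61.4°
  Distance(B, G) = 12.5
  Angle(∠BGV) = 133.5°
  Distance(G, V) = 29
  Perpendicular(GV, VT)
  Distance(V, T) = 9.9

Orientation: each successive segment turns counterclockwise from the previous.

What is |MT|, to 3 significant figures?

19.0

M is at the origin; MW runs at -70.1° with length 28.9, so W = (9.84, -27.2). ∠MWB = 105.9° gives WB at 4.00° from the x-axis; with |WB| = 27.2, B = (37.0, -25.3). ∠WBG = 61.4° gives BG at 123° from the x-axis; with |BG| = 12.5, G = (30.2, -14.7). ∠BGV = 133.5° gives GV at 169° from the x-axis; with |GV| = 29.0, V = (1.76, -9.26). GV is perpendicular to VT, so VT runs at -101°; with |VT| = 9.9, T = (-0.113, -19.0). Then |MT| = |T − M| = 19.0.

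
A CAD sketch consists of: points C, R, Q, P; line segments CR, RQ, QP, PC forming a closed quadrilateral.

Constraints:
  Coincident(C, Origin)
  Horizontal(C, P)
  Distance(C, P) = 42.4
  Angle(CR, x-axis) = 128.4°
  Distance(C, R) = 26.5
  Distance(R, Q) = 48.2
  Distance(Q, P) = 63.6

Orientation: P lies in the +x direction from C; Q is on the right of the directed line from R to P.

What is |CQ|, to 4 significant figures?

31.24

C is at the origin; CP is horizontal with |CP| = 42.4 and P in +x, so P = (42.4, 0). CR runs at 128.4° with |CR| = 26.5, so R = (-16.46, 20.77). Q is determined by |RQ| = 48.2 and |QP| = 63.6 together: it lies at the intersection of circle(R, 48.2) and circle(P, 63.6). With |RP| = 62.42, the foot of the radical line on RP is 17.42 from R and the perpendicular offset is √(48.2² − 17.42²) = 44.94. Taking the right-of-RP solution: Q = (-14.99, -27.41).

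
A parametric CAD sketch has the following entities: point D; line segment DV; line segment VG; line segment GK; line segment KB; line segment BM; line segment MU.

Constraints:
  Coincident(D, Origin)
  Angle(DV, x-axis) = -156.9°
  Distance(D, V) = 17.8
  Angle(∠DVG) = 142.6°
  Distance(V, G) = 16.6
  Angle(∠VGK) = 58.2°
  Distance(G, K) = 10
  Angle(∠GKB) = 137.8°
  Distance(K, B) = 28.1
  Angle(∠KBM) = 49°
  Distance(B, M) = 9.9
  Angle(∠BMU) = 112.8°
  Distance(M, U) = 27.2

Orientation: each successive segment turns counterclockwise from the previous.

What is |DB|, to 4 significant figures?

5.647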